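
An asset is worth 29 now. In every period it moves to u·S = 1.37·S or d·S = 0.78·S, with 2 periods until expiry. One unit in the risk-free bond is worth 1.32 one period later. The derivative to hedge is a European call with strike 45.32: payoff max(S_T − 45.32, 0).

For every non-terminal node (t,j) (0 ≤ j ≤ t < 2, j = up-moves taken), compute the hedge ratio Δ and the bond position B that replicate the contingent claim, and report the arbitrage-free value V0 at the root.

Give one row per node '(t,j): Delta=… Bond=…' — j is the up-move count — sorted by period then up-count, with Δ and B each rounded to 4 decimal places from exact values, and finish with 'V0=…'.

(0,0): Delta=0.3692 Bond=-6.3264
(1,0): Delta=0.0000 Bond=0.0000
(1,1): Delta=0.3886 Bond=-9.1241
V0=4.3798

Since d<R<u, set p* = (R−d)/(u−d) = 0.9153; price each node as the discounted p*-expectation of its children.
At expiry t=2: V(2,0)=0.0000, V(2,1)=0.0000, V(2,2)=9.1101
  t=1,j=0: stock 22.6200 → up 30.9894 (V=0.0000), down 17.6436 (V=0.0000). Price 0.0000; hedge Δ=0.0000, bond B=0.0000.
  t=1,j=1: stock 39.7300 → up 54.4301 (V=9.1101), down 30.9894 (V=0.0000). Price 6.3167; hedge Δ=0.3886, bond B=-9.1241.
  t=0,j=0: stock 29.0000 → up 39.7300 (V=6.3167), down 22.6200 (V=0.0000). Price 4.3798; hedge Δ=0.3692, bond B=-6.3264.
Root portfolio cost Δ·29+B reproduces V0=4.3798.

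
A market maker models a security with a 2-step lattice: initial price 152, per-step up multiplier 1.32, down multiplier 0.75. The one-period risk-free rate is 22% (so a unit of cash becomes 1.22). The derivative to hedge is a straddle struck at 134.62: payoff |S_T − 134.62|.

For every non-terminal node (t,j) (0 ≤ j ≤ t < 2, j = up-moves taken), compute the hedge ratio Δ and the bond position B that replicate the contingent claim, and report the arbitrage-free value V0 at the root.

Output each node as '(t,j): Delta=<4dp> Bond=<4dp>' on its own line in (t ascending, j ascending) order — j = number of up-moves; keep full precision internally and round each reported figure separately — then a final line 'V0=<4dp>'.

(0,0): Delta=0.8369 Bond=-63.6302
(1,0): Delta=-0.5118 Bond=76.1337
(1,1): Delta=1.0000 Bond=-110.3443
V0=63.5854

Risk-neutral probability p* = (R−d)/(u−d) = (1.22−0.75)/(1.32−0.75) = 0.8246.
Payoff layer (t=2): V(2,0)=49.1200, V(2,1)=15.8600, V(2,2)=130.2248
(1,0): S=114.0000. Δ = (V_up−V_dn)/(S_up−S_dn) = (15.8600−49.1200)/(150.4800−85.5000) = -0.5118. V = [p*·15.8600 + (1−p*)·49.1200]/1.22 = 17.7829. B = V − Δ·S = 76.1337.
(1,1): S=200.6400. Δ = (V_up−V_dn)/(S_up−S_dn) = (130.2248−15.8600)/(264.8448−150.4800) = 1.0000. V = [p*·130.2248 + (1−p*)·15.8600]/1.22 = 90.2957. B = V − Δ·S = -110.3443.
(0,0): S=152.0000. Δ = (V_up−V_dn)/(S_up−S_dn) = (90.2957−17.7829)/(200.6400−114.0000) = 0.8369. V = [p*·90.2957 + (1−p*)·17.7829]/1.22 = 63.5854. B = V − Δ·S = -63.6302.
Each (Δ,B) replicates both successor values, so the strategy is self-financing and V0 is arbitrage-free.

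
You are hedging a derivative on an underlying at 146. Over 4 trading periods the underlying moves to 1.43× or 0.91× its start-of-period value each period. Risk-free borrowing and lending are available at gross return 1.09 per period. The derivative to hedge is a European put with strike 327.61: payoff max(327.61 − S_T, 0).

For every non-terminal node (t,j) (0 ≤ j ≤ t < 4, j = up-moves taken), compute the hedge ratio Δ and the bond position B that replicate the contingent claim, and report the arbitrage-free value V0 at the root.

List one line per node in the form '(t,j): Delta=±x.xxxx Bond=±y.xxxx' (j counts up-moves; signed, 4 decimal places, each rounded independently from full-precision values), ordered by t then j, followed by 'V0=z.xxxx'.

Under the risk-neutral measure, an up-move has probability p* = (R−d)/(u−d) = 0.3462 and values discount at R = 1.09.
Payoff layer (t=4): V(4,0)=227.4906, V(4,1)=170.2794, V(4,2)=80.3763, V(4,3)=0.0000, V(4,4)=0.0000
Node (3,0) S=110.0214: V=(p*·170.2794+(1−p*)·227.4906)/1.09=190.5383; Δ=(170.2794−227.4906)/(157.3306−100.1194)=-1.0000; B=V−Δ·S=300.5596
Node (3,1) S=172.8907: V=(p*·80.3763+(1−p*)·170.2794)/1.09=127.6689; Δ=(80.3763−170.2794)/(247.2337−157.3306)=-1.0000; B=V−Δ·S=300.5596
Node (3,2) S=271.6854: V=(p*·0.0000+(1−p*)·80.3763)/1.09=48.2144; Δ=(0.0000−80.3763)/(388.5101−247.2337)=-0.5689; B=V−Δ·S=202.7842
Node (3,3) S=426.9342: V=(p*·0.0000+(1−p*)·0.0000)/1.09=0.0000; Δ=(0.0000−0.0000)/(610.5159−388.5101)=0.0000; B=V−Δ·S=0.0000
Node (2,0) S=120.9026: V=(p*·127.6689+(1−p*)·190.5383)/1.09=154.8402; Δ=(127.6689−190.5383)/(172.8907−110.0214)=-1.0000; B=V−Δ·S=275.7428
Node (2,1) S=189.9898: V=(p*·48.2144+(1−p*)·127.6689)/1.09=91.8949; Δ=(48.2144−127.6689)/(271.6854−172.8907)=-0.8042; B=V−Δ·S=244.6920
Node (2,2) S=298.5554: V=(p*·0.0000+(1−p*)·48.2144)/1.09=28.9218; Δ=(0.0000−48.2144)/(426.9342−271.6854)=-0.3106; B=V−Δ·S=121.6419
Node (1,0) S=132.8600: V=(p*·91.8949+(1−p*)·154.8402)/1.09=122.0655; Δ=(91.8949−154.8402)/(189.9898−120.9026)=-0.9111; B=V−Δ·S=243.1142
Node (1,1) S=208.7800: V=(p*·28.9218+(1−p*)·91.8949)/1.09=64.3087; Δ=(28.9218−91.8949)/(298.5554−189.9898)=-0.5800; B=V−Δ·S=185.4108
Node (0,0) S=146.0000: V=(p*·64.3087+(1−p*)·122.0655)/1.09=93.6448; Δ=(64.3087−122.0655)/(208.7800−132.8600)=-0.7608; B=V−Δ·S=204.7155
The time-0 hedge costs 93.6448, which is the no-arbitrage price.

(0,0): Delta=-0.7608 Bond=204.7155
(1,0): Delta=-0.9111 Bond=243.1142
(1,1): Delta=-0.5800 Bond=185.4108
(2,0): Delta=-1.0000 Bond=275.7428
(2,1): Delta=-0.8042 Bond=244.6920
(2,2): Delta=-0.3106 Bond=121.6419
(3,0): Delta=-1.0000 Bond=300.5596
(3,1): Delta=-1.0000 Bond=300.5596
(3,2): Delta=-0.5689 Bond=202.7842
(3,3): Delta=0.0000 Bond=0.0000
V0=93.6448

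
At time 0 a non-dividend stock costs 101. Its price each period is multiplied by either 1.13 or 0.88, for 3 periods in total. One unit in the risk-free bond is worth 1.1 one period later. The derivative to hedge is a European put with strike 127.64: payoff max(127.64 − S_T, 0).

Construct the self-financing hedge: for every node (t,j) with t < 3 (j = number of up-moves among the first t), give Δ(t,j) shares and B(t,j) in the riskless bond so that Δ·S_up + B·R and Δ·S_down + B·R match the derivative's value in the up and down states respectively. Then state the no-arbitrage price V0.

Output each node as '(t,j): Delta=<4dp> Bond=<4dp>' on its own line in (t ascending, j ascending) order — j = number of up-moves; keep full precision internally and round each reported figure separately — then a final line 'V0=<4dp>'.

(0,0): Delta=-0.5414 Bond=58.8442
(1,0): Delta=-1.0000 Bond=105.4876
(1,1): Delta=-0.4927 Bond=59.1706
(2,0): Delta=-1.0000 Bond=116.0364
(2,1): Delta=-1.0000 Bond=116.0364
(2,2): Delta=-0.4388 Bond=58.1401
V0=4.1612

The replicating-portfolio and risk-neutral prices coincide; use p* = (1.1−0.88)/(1.13−0.88) = 0.8800 for the latter.
Terminal payoffs: V(3,0)=58.8113, V(3,1)=39.2577, V(3,2)=14.1491, V(3,3)=0.0000
  t=2,j=0: stock 78.2144 → up 88.3823 (V=39.2577), down 68.8287 (V=58.8113). Price 37.8220; hedge Δ=-1.0000, bond B=116.0364.
  t=2,j=1: stock 100.4344 → up 113.4909 (V=14.1491), down 88.3823 (V=39.2577). Price 15.6020; hedge Δ=-1.0000, bond B=116.0364.
  t=2,j=2: stock 128.9669 → up 145.7326 (V=0.0000), down 113.4909 (V=14.1491). Price 1.5435; hedge Δ=-0.4388, bond B=58.1401.
  t=1,j=0: stock 88.8800 → up 100.4344 (V=15.6020), down 78.2144 (V=37.8220). Price 16.6076; hedge Δ=-1.0000, bond B=105.4876.
  t=1,j=1: stock 114.1300 → up 128.9669 (V=1.5435), down 100.4344 (V=15.6020). Price 2.9369; hedge Δ=-0.4927, bond B=59.1706.
  t=0,j=0: stock 101.0000 → up 114.1300 (V=2.9369), down 88.8800 (V=16.6076). Price 4.1612; hedge Δ=-0.5414, bond B=58.8442.
Root portfolio cost Δ·101+B reproduces V0=4.1612.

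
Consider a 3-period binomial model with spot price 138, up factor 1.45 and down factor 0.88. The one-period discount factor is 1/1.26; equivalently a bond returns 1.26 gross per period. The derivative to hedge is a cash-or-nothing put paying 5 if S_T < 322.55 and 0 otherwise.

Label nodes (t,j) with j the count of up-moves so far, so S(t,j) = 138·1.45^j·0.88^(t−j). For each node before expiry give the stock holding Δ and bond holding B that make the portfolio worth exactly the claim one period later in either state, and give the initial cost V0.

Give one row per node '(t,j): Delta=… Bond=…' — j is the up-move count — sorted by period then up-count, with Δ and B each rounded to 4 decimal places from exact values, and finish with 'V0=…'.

Since d<R<u, set p* = (R−d)/(u−d) = 0.6667; price each node as the discounted p*-expectation of its children.
Terminal payoffs: V(3,0)=5.0000, V(3,1)=5.0000, V(3,2)=5.0000, V(3,3)=0.0000
Node (2,0) S=106.8672: V=(p*·5.0000+(1−p*)·5.0000)/1.26=3.9683; Δ=(5.0000−5.0000)/(154.9574−94.0431)=0.0000; B=V−Δ·S=3.9683
Node (2,1) S=176.0880: V=(p*·5.0000+(1−p*)·5.0000)/1.26=3.9683; Δ=(5.0000−5.0000)/(255.3276−154.9574)=0.0000; B=V−Δ·S=3.9683
Node (2,2) S=290.1450: V=(p*·0.0000+(1−p*)·5.0000)/1.26=1.3228; Δ=(0.0000−5.0000)/(420.7102−255.3276)=-0.0302; B=V−Δ·S=10.0947
Node (1,0) S=121.4400: V=(p*·3.9683+(1−p*)·3.9683)/1.26=3.1494; Δ=(3.9683−3.9683)/(176.0880−106.8672)=0.0000; B=V−Δ·S=3.1494
Node (1,1) S=200.1000: V=(p*·1.3228+(1−p*)·3.9683)/1.26=1.7497; Δ=(1.3228−3.9683)/(290.1450−176.0880)=-0.0232; B=V−Δ·S=6.3909
Node (0,0) S=138.0000: V=(p*·1.7497+(1−p*)·3.1494)/1.26=1.7589; Δ=(1.7497−3.1494)/(200.1000−121.4400)=-0.0178; B=V−Δ·S=4.2146
Root portfolio cost Δ·138+B reproduces V0=1.7589.

(0,0): Delta=-0.0178 Bond=4.2146
(1,0): Delta=0.0000 Bond=3.1494
(1,1): Delta=-0.0232 Bond=6.3909
(2,0): Delta=0.0000 Bond=3.9683
(2,1): Delta=0.0000 Bond=3.9683
(2,2): Delta=-0.0302 Bond=10.0947
V0=1.7589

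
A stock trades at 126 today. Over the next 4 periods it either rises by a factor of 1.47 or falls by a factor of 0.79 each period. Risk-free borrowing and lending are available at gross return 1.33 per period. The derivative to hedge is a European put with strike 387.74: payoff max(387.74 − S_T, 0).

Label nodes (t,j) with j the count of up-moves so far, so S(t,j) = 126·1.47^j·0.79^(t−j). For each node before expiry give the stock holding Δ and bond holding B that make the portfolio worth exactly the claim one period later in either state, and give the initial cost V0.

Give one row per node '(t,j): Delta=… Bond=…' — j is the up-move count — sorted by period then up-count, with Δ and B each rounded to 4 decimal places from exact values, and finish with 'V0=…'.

(0,0): Delta=-0.5016 Bond=86.6160
(1,0): Delta=-1.0000 Bond=164.8108
(1,1): Delta=-0.4321 Bond=102.3370
(2,0): Delta=-1.0000 Bond=219.1984
(2,1): Delta=-1.0000 Bond=219.1984
(2,2): Delta=-0.3530 Bond=114.5664
(3,0): Delta=-1.0000 Bond=291.5338
(3,1): Delta=-1.0000 Bond=291.5338
(3,2): Delta=-1.0000 Bond=291.5338
(3,3): Delta=-0.2629 Bond=116.2947
V0=23.4154

No-arbitrage ⇒ martingale measure with p* = (R−d)/(u−d) = 0.7941.
Terminal payoffs: V(4,0)=338.6629, V(4,1)=296.4193, V(4,2)=217.8142, V(4,3)=71.5489, V(4,4)=0.0000
Node (3,0) S=62.1229: V=(p*·296.4193+(1−p*)·338.6629)/1.33=229.4109; Δ=(296.4193−338.6629)/(91.3207−49.0771)=-1.0000; B=V−Δ·S=291.5338
Node (3,1) S=115.5958: V=(p*·217.8142+(1−p*)·296.4193)/1.33=175.9380; Δ=(217.8142−296.4193)/(169.9258−91.3207)=-1.0000; B=V−Δ·S=291.5338
Node (3,2) S=215.0960: V=(p*·71.5489+(1−p*)·217.8142)/1.33=76.4378; Δ=(71.5489−217.8142)/(316.1911−169.9258)=-1.0000; B=V−Δ·S=291.5338
Node (3,3) S=400.2419: V=(p*·0.0000+(1−p*)·71.5489)/1.33=11.0757; Δ=(0.0000−71.5489)/(588.3556−316.1911)=-0.2629; B=V−Δ·S=116.2947
Node (2,0) S=78.6366: V=(p*·175.9380+(1−p*)·229.4109)/1.33=140.5618; Δ=(175.9380−229.4109)/(115.5958−62.1229)=-1.0000; B=V−Δ·S=219.1984
Node (2,1) S=146.3238: V=(p*·76.4378+(1−p*)·175.9380)/1.33=72.8746; Δ=(76.4378−175.9380)/(215.0960−115.5958)=-1.0000; B=V−Δ·S=219.1984
Node (2,2) S=272.2734: V=(p*·11.0757+(1−p*)·76.4378)/1.33=18.4456; Δ=(11.0757−76.4378)/(400.2419−215.0960)=-0.3530; B=V−Δ·S=114.5664
Node (1,0) S=99.5400: V=(p*·72.8746+(1−p*)·140.5618)/1.33=65.2708; Δ=(72.8746−140.5618)/(146.3238−78.6366)=-1.0000; B=V−Δ·S=164.8108
Node (1,1) S=185.2200: V=(p*·18.4456+(1−p*)·72.8746)/1.33=22.2944; Δ=(18.4456−72.8746)/(272.2734−146.3238)=-0.4321; B=V−Δ·S=102.3370
Node (0,0) S=126.0000: V=(p*·22.2944+(1−p*)·65.2708)/1.33=23.4154; Δ=(22.2944−65.2708)/(185.2200−99.5400)=-0.5016; B=V−Δ·S=86.6160
Self-financing check: at every node Δ·S+B equals the discounted successor values.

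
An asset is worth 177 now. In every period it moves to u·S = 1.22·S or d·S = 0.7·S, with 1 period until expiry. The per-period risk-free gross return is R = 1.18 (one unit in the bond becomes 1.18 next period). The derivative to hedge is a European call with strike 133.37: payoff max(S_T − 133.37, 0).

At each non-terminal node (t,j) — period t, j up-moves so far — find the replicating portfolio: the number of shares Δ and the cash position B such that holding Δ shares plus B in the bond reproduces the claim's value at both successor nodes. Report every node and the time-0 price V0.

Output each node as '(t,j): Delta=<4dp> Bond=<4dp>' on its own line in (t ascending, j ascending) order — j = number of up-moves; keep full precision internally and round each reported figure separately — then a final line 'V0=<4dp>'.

(0,0): Delta=0.8971 Bond=-94.1965
V0=64.5919

No-arbitrage ⇒ martingale measure with p* = (R−d)/(u−d) = 0.9231.
At expiry t=1: V(1,0)=0.0000, V(1,1)=82.5700
(0,0): S=177.0000. Δ = (V_up−V_dn)/(S_up−S_dn) = (82.5700−0.0000)/(215.9400−123.9000) = 0.8971. V = [p*·82.5700 + (1−p*)·0.0000]/1.18 = 64.5919. B = V − Δ·S = -94.1965.
Each (Δ,B) replicates both successor values, so the strategy is self-financing and V0 is arbitrage-free.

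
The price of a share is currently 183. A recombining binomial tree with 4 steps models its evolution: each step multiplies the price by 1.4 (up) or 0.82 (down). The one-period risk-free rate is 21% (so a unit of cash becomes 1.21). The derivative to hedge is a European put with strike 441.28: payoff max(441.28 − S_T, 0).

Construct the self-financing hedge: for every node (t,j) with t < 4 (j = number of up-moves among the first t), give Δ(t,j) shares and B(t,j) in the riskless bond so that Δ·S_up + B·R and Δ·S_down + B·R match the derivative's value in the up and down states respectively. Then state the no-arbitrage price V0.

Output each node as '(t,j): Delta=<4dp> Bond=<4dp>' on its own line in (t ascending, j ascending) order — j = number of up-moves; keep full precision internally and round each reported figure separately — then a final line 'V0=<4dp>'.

Under the risk-neutral measure, an up-move has probability p* = (R−d)/(u−d) = 0.6724 and values discount at R = 1.21.
Payoff layer (t=4): V(4,0)=358.5417, V(4,1)=300.0195, V(4,2)=200.1036, V(4,3)=29.5154, V(4,4)=0.0000
  t=3,j=0: stock 100.9003 → up 141.2605 (V=300.0195), down 82.7383 (V=358.5417). Price 263.7939; hedge Δ=-1.0000, bond B=364.6942.
  t=3,j=1: stock 172.2689 → up 241.1764 (V=200.1036), down 141.2605 (V=300.0195). Price 192.4253; hedge Δ=-1.0000, bond B=364.6942.
  t=3,j=2: stock 294.1176 → up 411.7646 (V=29.5154), down 241.1764 (V=200.1036). Price 70.5766; hedge Δ=-1.0000, bond B=364.6942.
  t=3,j=3: stock 502.1520 → up 703.0128 (V=0.0000), down 411.7646 (V=29.5154). Price 7.9908; hedge Δ=-0.1013, bond B=58.8793.
  t=2,j=0: stock 123.0492 → up 172.2689 (V=192.4253), down 100.9003 (V=263.7939). Price 178.3510; hedge Δ=-1.0000, bond B=301.4002.
  t=2,j=1: stock 210.0840 → up 294.1176 (V=70.5766), down 172.2689 (V=192.4253). Price 91.3162; hedge Δ=-1.0000, bond B=301.4002.
  t=2,j=2: stock 358.6800 → up 502.1520 (V=7.9908), down 294.1176 (V=70.5766). Price 23.5480; hedge Δ=-0.3008, bond B=131.4546.
  t=1,j=0: stock 150.0600 → up 210.0840 (V=91.3162), down 123.0492 (V=178.3510). Price 99.0311; hedge Δ=-1.0000, bond B=249.0911.
  t=1,j=1: stock 256.2000 → up 358.6800 (V=23.5480), down 210.0840 (V=91.3162). Price 37.8082; hedge Δ=-0.4561, bond B=154.6499.
  t=0,j=0: stock 183.0000 → up 256.2000 (V=37.8082), down 150.0600 (V=99.0311). Price 47.8214; hedge Δ=-0.5768, bond B=153.3781.
Each (Δ,B) replicates both successor values, so the strategy is self-financing and V0 is arbitrage-free.

(0,0): Delta=-0.5768 Bond=153.3781
(1,0): Delta=-1.0000 Bond=249.0911
(1,1): Delta=-0.4561 Bond=154.6499
(2,0): Delta=-1.0000 Bond=301.4002
(2,1): Delta=-1.0000 Bond=301.4002
(2,2): Delta=-0.3008 Bond=131.4546
(3,0): Delta=-1.0000 Bond=364.6942
(3,1): Delta=-1.0000 Bond=364.6942
(3,2): Delta=-1.0000 Bond=364.6942
(3,3): Delta=-0.1013 Bond=58.8793
V0=47.8214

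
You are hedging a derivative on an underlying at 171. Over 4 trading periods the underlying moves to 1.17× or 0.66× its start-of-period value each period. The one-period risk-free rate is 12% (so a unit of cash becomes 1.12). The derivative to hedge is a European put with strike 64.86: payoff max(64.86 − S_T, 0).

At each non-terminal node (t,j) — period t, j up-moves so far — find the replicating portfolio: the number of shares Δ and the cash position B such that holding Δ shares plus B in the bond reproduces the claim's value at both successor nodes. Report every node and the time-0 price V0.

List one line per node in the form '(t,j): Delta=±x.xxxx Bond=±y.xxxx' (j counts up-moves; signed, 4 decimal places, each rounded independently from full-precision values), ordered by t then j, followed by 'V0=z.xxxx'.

(0,0): Delta=-0.0018 Bond=0.3172
(1,0): Delta=-0.0213 Bond=2.5636
(1,1): Delta=-0.0006 Bond=0.1152
(2,0): Delta=-0.2134 Bond=17.1781
(2,1): Delta=-0.0095 Bond=1.3162
(2,2): Delta=0.0000 Bond=0.0000
(3,0): Delta=-1.0000 Bond=57.9107
(3,1): Delta=-0.1652 Bond=15.0360
(3,2): Delta=0.0000 Bond=0.0000
(3,3): Delta=0.0000 Bond=0.0000
V0=0.0178

Under the risk-neutral measure, an up-move has probability p* = (R−d)/(u−d) = 0.9020 and values discount at R = 1.12.
Terminal payoffs: V(4,0)=32.4132, V(4,1)=7.3407, V(4,2)=0.0000, V(4,3)=0.0000, V(4,4)=0.0000
Node (3,0) S=49.1618: V=(p*·7.3407+(1−p*)·32.4132)/1.12=8.7489; Δ=(7.3407−32.4132)/(57.5193−32.4468)=-1.0000; B=V−Δ·S=57.9107
Node (3,1) S=87.1505: V=(p*·0.0000+(1−p*)·7.3407)/1.12=0.6426; Δ=(0.0000−7.3407)/(101.9661−57.5193)=-0.1652; B=V−Δ·S=15.0360
Node (3,2) S=154.4941: V=(p*·0.0000+(1−p*)·0.0000)/1.12=0.0000; Δ=(0.0000−0.0000)/(180.7580−101.9661)=0.0000; B=V−Δ·S=0.0000
Node (3,3) S=273.8758: V=(p*·0.0000+(1−p*)·0.0000)/1.12=0.0000; Δ=(0.0000−0.0000)/(320.4347−180.7580)=0.0000; B=V−Δ·S=0.0000
Node (2,0) S=74.4876: V=(p*·0.6426+(1−p*)·8.7489)/1.12=1.2833; Δ=(0.6426−8.7489)/(87.1505−49.1618)=-0.2134; B=V−Δ·S=17.1781
Node (2,1) S=132.0462: V=(p*·0.0000+(1−p*)·0.6426)/1.12=0.0562; Δ=(0.0000−0.6426)/(154.4941−87.1505)=-0.0095; B=V−Δ·S=1.3162
Node (2,2) S=234.0819: V=(p*·0.0000+(1−p*)·0.0000)/1.12=0.0000; Δ=(0.0000−0.0000)/(273.8758−154.4941)=0.0000; B=V−Δ·S=0.0000
Node (1,0) S=112.8600: V=(p*·0.0562+(1−p*)·1.2833)/1.12=0.1576; Δ=(0.0562−1.2833)/(132.0462−74.4876)=-0.0213; B=V−Δ·S=2.5636
Node (1,1) S=200.0700: V=(p*·0.0000+(1−p*)·0.0562)/1.12=0.0049; Δ=(0.0000−0.0562)/(234.0819−132.0462)=-0.0006; B=V−Δ·S=0.1152
Node (0,0) S=171.0000: V=(p*·0.0049+(1−p*)·0.1576)/1.12=0.0178; Δ=(0.0049−0.1576)/(200.0700−112.8600)=-0.0018; B=V−Δ·S=0.3172
Self-financing check: at every node Δ·S+B equals the discounted successor values.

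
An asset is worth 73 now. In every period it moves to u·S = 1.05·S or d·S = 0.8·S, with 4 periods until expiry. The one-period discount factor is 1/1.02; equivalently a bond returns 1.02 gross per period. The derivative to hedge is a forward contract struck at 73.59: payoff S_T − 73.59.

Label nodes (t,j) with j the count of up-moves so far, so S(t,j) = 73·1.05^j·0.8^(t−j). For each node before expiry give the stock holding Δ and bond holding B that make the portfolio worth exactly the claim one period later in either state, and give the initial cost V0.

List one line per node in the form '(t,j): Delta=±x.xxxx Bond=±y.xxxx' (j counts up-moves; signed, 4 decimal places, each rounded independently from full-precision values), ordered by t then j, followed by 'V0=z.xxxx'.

(0,0): Delta=1.0000 Bond=-67.9858
(1,0): Delta=1.0000 Bond=-69.3455
(1,1): Delta=1.0000 Bond=-69.3455
(2,0): Delta=1.0000 Bond=-70.7324
(2,1): Delta=1.0000 Bond=-70.7324
(2,2): Delta=1.0000 Bond=-70.7324
(3,0): Delta=1.0000 Bond=-72.1471
(3,1): Delta=1.0000 Bond=-72.1471
(3,2): Delta=1.0000 Bond=-72.1471
(3,3): Delta=1.0000 Bond=-72.1471
V0=5.0142

Risk-neutral probability p* = (R−d)/(u−d) = (1.02−0.8)/(1.05−0.8) = 0.8800.
Terminal values V(4,·): V(4,0)=-43.6892, V(4,1)=-34.3452, V(4,2)=-22.0812, V(4,3)=-5.9847, V(4,4)=15.1420
  t=3,j=0: stock 37.3760 → up 39.2448 (V=-34.3452), down 29.9008 (V=-43.6892). Price -34.7711; hedge Δ=1.0000, bond B=-72.1471.
  t=3,j=1: stock 49.0560 → up 51.5088 (V=-22.0812), down 39.2448 (V=-34.3452). Price -23.0911; hedge Δ=1.0000, bond B=-72.1471.
  t=3,j=2: stock 64.3860 → up 67.6053 (V=-5.9847), down 51.5088 (V=-22.0812). Price -7.7611; hedge Δ=1.0000, bond B=-72.1471.
  t=3,j=3: stock 84.5066 → up 88.7320 (V=15.1420), down 67.6053 (V=-5.9847). Price 12.3596; hedge Δ=1.0000, bond B=-72.1471.
  t=2,j=0: stock 46.7200 → up 49.0560 (V=-23.0911), down 37.3760 (V=-34.7711). Price -24.0124; hedge Δ=1.0000, bond B=-70.7324.
  t=2,j=1: stock 61.3200 → up 64.3860 (V=-7.7611), down 49.0560 (V=-23.0911). Price -9.4124; hedge Δ=1.0000, bond B=-70.7324.
  t=2,j=2: stock 80.4825 → up 84.5066 (V=12.3596), down 64.3860 (V=-7.7611). Price 9.7501; hedge Δ=1.0000, bond B=-70.7324.
  t=1,j=0: stock 58.4000 → up 61.3200 (V=-9.4124), down 46.7200 (V=-24.0124). Price -10.9455; hedge Δ=1.0000, bond B=-69.3455.
  t=1,j=1: stock 76.6500 → up 80.4825 (V=9.7501), down 61.3200 (V=-9.4124). Price 7.3045; hedge Δ=1.0000, bond B=-69.3455.
  t=0,j=0: stock 73.0000 → up 76.6500 (V=7.3045), down 58.4000 (V=-10.9455). Price 5.0142; hedge Δ=1.0000, bond B=-67.9858.
Each (Δ,B) replicates both successor values, so the strategy is self-financing and V0 is arbitrage-free.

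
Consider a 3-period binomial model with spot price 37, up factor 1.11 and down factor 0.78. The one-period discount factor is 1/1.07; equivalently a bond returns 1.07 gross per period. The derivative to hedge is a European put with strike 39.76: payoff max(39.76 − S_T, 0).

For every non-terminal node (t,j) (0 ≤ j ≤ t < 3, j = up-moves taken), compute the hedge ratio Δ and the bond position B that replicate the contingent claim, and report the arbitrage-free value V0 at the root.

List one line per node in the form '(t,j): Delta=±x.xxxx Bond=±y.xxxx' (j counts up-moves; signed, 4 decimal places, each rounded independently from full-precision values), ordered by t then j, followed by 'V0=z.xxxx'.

(0,0): Delta=-0.4010 Bond=16.3005
(1,0): Delta=-1.0000 Bond=34.7279
(1,1): Delta=-0.3430 Bond=15.0572
(2,0): Delta=-1.0000 Bond=37.1589
(2,1): Delta=-1.0000 Bond=37.1589
(2,2): Delta=-0.2793 Bond=13.2081
V0=1.4625

Since d<R<u, set p* = (R−d)/(u−d) = 0.8788; price each node as the discounted p*-expectation of its children.
At expiry t=3: V(3,0)=22.2016, V(3,1)=14.7730, V(3,2)=4.2016, V(3,3)=0.0000
Node (2,0) S=22.5108: V=(p*·14.7730+(1−p*)·22.2016)/1.07=14.6481; Δ=(14.7730−22.2016)/(24.9870−17.5584)=-1.0000; B=V−Δ·S=37.1589
Node (2,1) S=32.0346: V=(p*·4.2016+(1−p*)·14.7730)/1.07=5.1243; Δ=(4.2016−14.7730)/(35.5584−24.9870)=-1.0000; B=V−Δ·S=37.1589
Node (2,2) S=45.5877: V=(p*·0.0000+(1−p*)·4.2016)/1.07=0.4760; Δ=(0.0000−4.2016)/(50.6023−35.5584)=-0.2793; B=V−Δ·S=13.2081
Node (1,0) S=28.8600: V=(p*·5.1243+(1−p*)·14.6481)/1.07=5.8679; Δ=(5.1243−14.6481)/(32.0346−22.5108)=-1.0000; B=V−Δ·S=34.7279
Node (1,1) S=41.0700: V=(p*·0.4760+(1−p*)·5.1243)/1.07=0.9714; Δ=(0.4760−5.1243)/(45.5877−32.0346)=-0.3430; B=V−Δ·S=15.0572
Node (0,0) S=37.0000: V=(p*·0.9714+(1−p*)·5.8679)/1.07=1.4625; Δ=(0.9714−5.8679)/(41.0700−28.8600)=-0.4010; B=V−Δ·S=16.3005
The time-0 hedge costs 1.4625, which is the no-arbitrage price.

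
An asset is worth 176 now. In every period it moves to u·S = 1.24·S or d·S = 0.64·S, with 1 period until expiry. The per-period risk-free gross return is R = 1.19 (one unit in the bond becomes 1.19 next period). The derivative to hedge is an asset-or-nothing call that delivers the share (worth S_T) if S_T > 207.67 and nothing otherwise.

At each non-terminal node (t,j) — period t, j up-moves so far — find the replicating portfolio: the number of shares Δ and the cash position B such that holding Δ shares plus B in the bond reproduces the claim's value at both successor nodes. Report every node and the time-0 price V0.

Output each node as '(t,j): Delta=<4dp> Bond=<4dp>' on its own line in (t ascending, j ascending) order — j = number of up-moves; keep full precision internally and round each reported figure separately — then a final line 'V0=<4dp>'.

Risk-neutral probability p* = (R−d)/(u−d) = (1.19−0.64)/(1.24−0.64) = 0.9167.
Terminal payoffs: V(1,0)=0.0000, V(1,1)=218.2400
Node (0,0) S=176.0000: V=(p*·218.2400+(1−p*)·0.0000)/1.19=168.1120; Δ=(218.2400−0.0000)/(218.2400−112.6400)=2.0667; B=V−Δ·S=-195.6213
Each (Δ,B) replicates both successor values, so the strategy is self-financing and V0 is arbitrage-free.

(0,0): Delta=2.0667 Bond=-195.6213
V0=168.1120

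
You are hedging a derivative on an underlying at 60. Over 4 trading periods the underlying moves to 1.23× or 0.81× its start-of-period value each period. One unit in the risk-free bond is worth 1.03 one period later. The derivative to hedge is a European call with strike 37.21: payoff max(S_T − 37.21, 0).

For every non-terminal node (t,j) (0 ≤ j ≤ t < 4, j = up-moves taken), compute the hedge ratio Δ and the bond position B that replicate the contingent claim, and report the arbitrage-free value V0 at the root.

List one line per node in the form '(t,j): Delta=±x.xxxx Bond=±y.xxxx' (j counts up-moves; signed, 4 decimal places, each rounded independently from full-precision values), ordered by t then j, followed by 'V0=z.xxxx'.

(0,0): Delta=0.9554 Bond=-29.8627
(1,0): Delta=0.8808 Bond=-27.1353
(1,1): Delta=1.0000 Bond=-34.0524
(2,0): Delta=0.6817 Bond=-20.1123
(2,1): Delta=1.0000 Bond=-35.0740
(2,2): Delta=1.0000 Bond=-35.0740
(3,0): Delta=0.1501 Bond=-3.7642
(3,1): Delta=1.0000 Bond=-36.1262
(3,2): Delta=1.0000 Bond=-36.1262
(3,3): Delta=1.0000 Bond=-36.1262
V0=27.4594

The replicating-portfolio and risk-neutral prices coincide; use p* = (1.03−0.81)/(1.23−0.81) = 0.5238 for the latter.
Terminal values V(4,·): V(4,0)=0.0000, V(4,1)=2.0103, V(4,2)=22.3468, V(4,3)=53.2281, V(4,4)=100.1220
(3,0): S=31.8865. Δ = (V_up−V_dn)/(S_up−S_dn) = (2.0103−0.0000)/(39.2203−25.8280) = 0.1501. V = [p*·2.0103 + (1−p*)·0.0000]/1.03 = 1.0224. B = V − Δ·S = -3.7642.
(3,1): S=48.4202. Δ = (V_up−V_dn)/(S_up−S_dn) = (22.3468−2.0103)/(59.5568−39.2203) = 1.0000. V = [p*·22.3468 + (1−p*)·2.0103]/1.03 = 12.2940. B = V − Δ·S = -36.1262.
(3,2): S=73.5269. Δ = (V_up−V_dn)/(S_up−S_dn) = (53.2281−22.3468)/(90.4381−59.5568) = 1.0000. V = [p*·53.2281 + (1−p*)·22.3468]/1.03 = 37.4007. B = V − Δ·S = -36.1262.
(3,3): S=111.6520. Δ = (V_up−V_dn)/(S_up−S_dn) = (100.1220−53.2281)/(137.3320−90.4381) = 1.0000. V = [p*·100.1220 + (1−p*)·53.2281]/1.03 = 75.5258. B = V − Δ·S = -36.1262.
(2,0): S=39.3660. Δ = (V_up−V_dn)/(S_up−S_dn) = (12.2940−1.0224)/(48.4202−31.8865) = 0.6817. V = [p*·12.2940 + (1−p*)·1.0224]/1.03 = 6.7248. B = V − Δ·S = -20.1123.
(2,1): S=59.7780. Δ = (V_up−V_dn)/(S_up−S_dn) = (37.4007−12.2940)/(73.5269−48.4202) = 1.0000. V = [p*·37.4007 + (1−p*)·12.2940]/1.03 = 24.7040. B = V − Δ·S = -35.0740.
(2,2): S=90.7740. Δ = (V_up−V_dn)/(S_up−S_dn) = (75.5258−37.4007)/(111.6520−73.5269) = 1.0000. V = [p*·75.5258 + (1−p*)·37.4007]/1.03 = 55.7000. B = V − Δ·S = -35.0740.
(1,0): S=48.6000. Δ = (V_up−V_dn)/(S_up−S_dn) = (24.7040−6.7248)/(59.7780−39.3660) = 0.8808. V = [p*·24.7040 + (1−p*)·6.7248]/1.03 = 15.6723. B = V − Δ·S = -27.1353.
(1,1): S=73.8000. Δ = (V_up−V_dn)/(S_up−S_dn) = (55.7000−24.7040)/(90.7740−59.7780) = 1.0000. V = [p*·55.7000 + (1−p*)·24.7040]/1.03 = 39.7476. B = V − Δ·S = -34.0524.
(0,0): S=60.0000. Δ = (V_up−V_dn)/(S_up−S_dn) = (39.7476−15.6723)/(73.8000−48.6000) = 0.9554. V = [p*·39.7476 + (1−p*)·15.6723]/1.03 = 27.4594. B = V − Δ·S = -29.8627.
Root portfolio cost Δ·60+B reproduces V0=27.4594.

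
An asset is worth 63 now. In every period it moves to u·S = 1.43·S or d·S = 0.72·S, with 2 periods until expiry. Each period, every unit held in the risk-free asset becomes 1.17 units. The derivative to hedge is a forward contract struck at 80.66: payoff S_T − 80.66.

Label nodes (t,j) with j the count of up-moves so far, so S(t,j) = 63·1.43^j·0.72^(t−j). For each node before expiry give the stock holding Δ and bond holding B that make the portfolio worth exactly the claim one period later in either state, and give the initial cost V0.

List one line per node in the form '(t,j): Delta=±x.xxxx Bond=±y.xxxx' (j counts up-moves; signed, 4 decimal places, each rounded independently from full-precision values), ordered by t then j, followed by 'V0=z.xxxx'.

Risk-neutral probability p* = (R−d)/(u−d) = (1.17−0.72)/(1.43−0.72) = 0.6338.
Terminal values V(2,·): V(2,0)=-48.0008, V(2,1)=-15.7952, V(2,2)=48.1687
  t=1,j=0: stock 45.3600 → up 64.8648 (V=-15.7952), down 32.6592 (V=-48.0008). Price -23.5802; hedge Δ=1.0000, bond B=-68.9402.
  t=1,j=1: stock 90.0900 → up 128.8287 (V=48.1687), down 64.8648 (V=-15.7952). Price 21.1498; hedge Δ=1.0000, bond B=-68.9402.
  t=0,j=0: stock 63.0000 → up 90.0900 (V=21.1498), down 45.3600 (V=-23.5802). Price 4.0768; hedge Δ=1.0000, bond B=-58.9232.
Each (Δ,B) replicates both successor values, so the strategy is self-financing and V0 is arbitrage-free.

(0,0): Delta=1.0000 Bond=-58.9232
(1,0): Delta=1.0000 Bond=-68.9402
(1,1): Delta=1.0000 Bond=-68.9402
V0=4.0768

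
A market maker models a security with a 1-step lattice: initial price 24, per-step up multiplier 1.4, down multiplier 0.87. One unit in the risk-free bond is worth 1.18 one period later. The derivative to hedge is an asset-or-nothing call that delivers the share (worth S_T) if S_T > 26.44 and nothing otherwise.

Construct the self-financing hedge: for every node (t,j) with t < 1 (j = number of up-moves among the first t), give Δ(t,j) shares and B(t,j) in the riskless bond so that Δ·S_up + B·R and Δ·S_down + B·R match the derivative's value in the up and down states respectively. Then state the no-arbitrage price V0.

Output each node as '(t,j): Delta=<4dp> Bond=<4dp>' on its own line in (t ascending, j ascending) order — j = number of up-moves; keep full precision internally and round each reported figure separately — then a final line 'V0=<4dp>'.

(0,0): Delta=2.6415 Bond=-46.7413
V0=16.6549

Under the risk-neutral measure, an up-move has probability p* = (R−d)/(u−d) = 0.5849 and values discount at R = 1.18.
At expiry t=1: V(1,0)=0.0000, V(1,1)=33.6000
(0,0): S=24.0000. Δ = (V_up−V_dn)/(S_up−S_dn) = (33.6000−0.0000)/(33.6000−20.8800) = 2.6415. V = [p*·33.6000 + (1−p*)·0.0000]/1.18 = 16.6549. B = V − Δ·S = -46.7413.
Each (Δ,B) replicates both successor values, so the strategy is self-financing and V0 is arbitrage-free.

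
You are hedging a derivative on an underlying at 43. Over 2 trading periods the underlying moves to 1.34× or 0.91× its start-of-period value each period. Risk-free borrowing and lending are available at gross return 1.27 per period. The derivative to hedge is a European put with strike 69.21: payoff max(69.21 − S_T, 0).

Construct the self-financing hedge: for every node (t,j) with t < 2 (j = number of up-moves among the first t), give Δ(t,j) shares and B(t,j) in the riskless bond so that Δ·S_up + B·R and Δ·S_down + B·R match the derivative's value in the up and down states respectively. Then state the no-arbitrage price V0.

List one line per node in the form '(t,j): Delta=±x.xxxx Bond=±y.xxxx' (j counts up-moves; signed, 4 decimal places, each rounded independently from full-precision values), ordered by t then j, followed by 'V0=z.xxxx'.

(0,0): Delta=-0.7147 Bond=34.1214
(1,0): Delta=-1.0000 Bond=54.4961
(1,1): Delta=-0.6771 Bond=41.1638
V0=3.3872

The replicating-portfolio and risk-neutral prices coincide; use p* = (1.27−0.91)/(1.34−0.91) = 0.8372 for the latter.
Terminal values V(2,·): V(2,0)=33.6017, V(2,1)=16.7758, V(2,2)=0.0000
  t=1,j=0: stock 39.1300 → up 52.4342 (V=16.7758), down 35.6083 (V=33.6017). Price 15.3661; hedge Δ=-1.0000, bond B=54.4961.
  t=1,j=1: stock 57.6200 → up 77.2108 (V=0.0000), down 52.4342 (V=16.7758). Price 2.1503; hedge Δ=-0.6771, bond B=41.1638.
  t=0,j=0: stock 43.0000 → up 57.6200 (V=2.1503), down 39.1300 (V=15.3661). Price 3.3872; hedge Δ=-0.7147, bond B=34.1214.
Self-financing check: at every node Δ·S+B equals the discounted successor values.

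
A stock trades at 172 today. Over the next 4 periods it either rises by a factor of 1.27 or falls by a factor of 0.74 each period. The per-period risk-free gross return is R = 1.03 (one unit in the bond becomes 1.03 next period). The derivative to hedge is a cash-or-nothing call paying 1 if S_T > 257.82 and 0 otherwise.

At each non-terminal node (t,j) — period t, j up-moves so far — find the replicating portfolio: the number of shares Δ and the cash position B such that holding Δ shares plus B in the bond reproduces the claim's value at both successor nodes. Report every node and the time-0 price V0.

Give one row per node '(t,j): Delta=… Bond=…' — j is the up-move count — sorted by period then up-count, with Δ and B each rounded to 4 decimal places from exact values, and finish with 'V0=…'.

Risk-neutral probability p* = (R−d)/(u−d) = (1.03−0.74)/(1.27−0.74) = 0.5472.
Terminal payoffs: V(4,0)=0.0000, V(4,1)=0.0000, V(4,2)=0.0000, V(4,3)=1.0000, V(4,4)=1.0000
Node (3,0) S=69.6985: V=(p*·0.0000+(1−p*)·0.0000)/1.03=0.0000; Δ=(0.0000−0.0000)/(88.5171−51.5769)=0.0000; B=V−Δ·S=0.0000
Node (3,1) S=119.6177: V=(p*·0.0000+(1−p*)·0.0000)/1.03=0.0000; Δ=(0.0000−0.0000)/(151.9145−88.5171)=0.0000; B=V−Δ·S=0.0000
Node (3,2) S=205.2899: V=(p*·1.0000+(1−p*)·0.0000)/1.03=0.5312; Δ=(1.0000−0.0000)/(260.7182−151.9145)=0.0092; B=V−Δ·S=-1.3556
Node (3,3) S=352.3219: V=(p*·1.0000+(1−p*)·1.0000)/1.03=0.9709; Δ=(1.0000−1.0000)/(447.4488−260.7182)=0.0000; B=V−Δ·S=0.9709
Node (2,0) S=94.1872: V=(p*·0.0000+(1−p*)·0.0000)/1.03=0.0000; Δ=(0.0000−0.0000)/(119.6177−69.6985)=0.0000; B=V−Δ·S=0.0000
Node (2,1) S=161.6456: V=(p*·0.5312+(1−p*)·0.0000)/1.03=0.2822; Δ=(0.5312−0.0000)/(205.2899−119.6177)=0.0062; B=V−Δ·S=-0.7201
Node (2,2) S=277.4188: V=(p*·0.9709+(1−p*)·0.5312)/1.03=0.7493; Δ=(0.9709−0.5312)/(352.3219−205.2899)=0.0030; B=V−Δ·S=-0.0802
Node (1,0) S=127.2800: V=(p*·0.2822+(1−p*)·0.0000)/1.03=0.1499; Δ=(0.2822−0.0000)/(161.6456−94.1872)=0.0042; B=V−Δ·S=-0.3826
Node (1,1) S=218.4400: V=(p*·0.7493+(1−p*)·0.2822)/1.03=0.5221; Δ=(0.7493−0.2822)/(277.4188−161.6456)=0.0040; B=V−Δ·S=-0.3592
Node (0,0) S=172.0000: V=(p*·0.5221+(1−p*)·0.1499)/1.03=0.3433; Δ=(0.5221−0.1499)/(218.4400−127.2800)=0.0041; B=V−Δ·S=-0.3590
Root portfolio cost Δ·172+B reproduces V0=0.3433.

(0,0): Delta=0.0041 Bond=-0.3590
(1,0): Delta=0.0042 Bond=-0.3826
(1,1): Delta=0.0040 Bond=-0.3592
(2,0): Delta=0.0000 Bond=0.0000
(2,1): Delta=0.0062 Bond=-0.7201
(2,2): Delta=0.0030 Bond=-0.0802
(3,0): Delta=0.0000 Bond=0.0000
(3,1): Delta=0.0000 Bond=0.0000
(3,2): Delta=0.0092 Bond=-1.3556
(3,3): Delta=0.0000 Bond=0.9709
V0=0.3433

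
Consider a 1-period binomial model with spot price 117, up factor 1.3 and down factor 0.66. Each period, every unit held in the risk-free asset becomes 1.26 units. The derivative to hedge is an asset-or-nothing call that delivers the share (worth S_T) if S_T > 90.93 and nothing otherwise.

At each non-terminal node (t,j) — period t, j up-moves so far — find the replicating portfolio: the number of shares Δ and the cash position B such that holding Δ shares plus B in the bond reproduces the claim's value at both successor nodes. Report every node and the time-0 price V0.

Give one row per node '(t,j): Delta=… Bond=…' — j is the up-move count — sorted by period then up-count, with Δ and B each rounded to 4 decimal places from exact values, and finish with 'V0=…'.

Since d<R<u, set p* = (R−d)/(u−d) = 0.9375; price each node as the discounted p*-expectation of its children.
Payoff layer (t=1): V(1,0)=0.0000, V(1,1)=152.1000
Node (0,0) S=117.0000: V=(p*·152.1000+(1−p*)·0.0000)/1.26=113.1696; Δ=(152.1000−0.0000)/(152.1000−77.2200)=2.0312; B=V−Δ·S=-124.4866
Each (Δ,B) replicates both successor values, so the strategy is self-financing and V0 is arbitrage-free.

(0,0): Delta=2.0312 Bond=-124.4866
V0=113.1696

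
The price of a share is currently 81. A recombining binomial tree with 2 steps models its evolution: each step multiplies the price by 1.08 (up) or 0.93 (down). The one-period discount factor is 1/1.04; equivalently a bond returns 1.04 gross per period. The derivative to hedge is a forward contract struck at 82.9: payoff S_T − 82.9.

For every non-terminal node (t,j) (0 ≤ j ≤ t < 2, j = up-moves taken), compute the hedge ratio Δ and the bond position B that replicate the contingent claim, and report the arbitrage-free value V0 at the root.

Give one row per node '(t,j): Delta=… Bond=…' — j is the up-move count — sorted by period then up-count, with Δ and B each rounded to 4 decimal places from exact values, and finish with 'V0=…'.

No-arbitrage ⇒ martingale measure with p* = (R−d)/(u−d) = 0.7333.
Payoff layer (t=2): V(2,0)=-12.8431, V(2,1)=-1.5436, V(2,2)=11.5784
Node (1,0) S=75.3300: V=(p*·-1.5436+(1−p*)·-12.8431)/1.04=-4.3815; Δ=(-1.5436−-12.8431)/(81.3564−70.0569)=1.0000; B=V−Δ·S=-79.7115
Node (1,1) S=87.4800: V=(p*·11.5784+(1−p*)·-1.5436)/1.04=7.7685; Δ=(11.5784−-1.5436)/(94.4784−81.3564)=1.0000; B=V−Δ·S=-79.7115
Node (0,0) S=81.0000: V=(p*·7.7685+(1−p*)·-4.3815)/1.04=4.3543; Δ=(7.7685−-4.3815)/(87.4800−75.3300)=1.0000; B=V−Δ·S=-76.6457
The time-0 hedge costs 4.3543, which is the no-arbitrage price.

(0,0): Delta=1.0000 Bond=-76.6457
(1,0): Delta=1.0000 Bond=-79.7115
(1,1): Delta=1.0000 Bond=-79.7115
V0=4.3543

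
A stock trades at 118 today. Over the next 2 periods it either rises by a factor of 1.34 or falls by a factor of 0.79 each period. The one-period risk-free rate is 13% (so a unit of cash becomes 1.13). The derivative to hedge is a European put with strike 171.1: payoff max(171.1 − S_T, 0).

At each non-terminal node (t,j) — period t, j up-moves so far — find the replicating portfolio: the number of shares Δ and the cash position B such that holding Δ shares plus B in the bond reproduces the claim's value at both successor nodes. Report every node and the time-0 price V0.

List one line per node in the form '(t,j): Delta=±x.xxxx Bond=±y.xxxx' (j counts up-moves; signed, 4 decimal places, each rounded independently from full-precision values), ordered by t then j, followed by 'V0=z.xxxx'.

The replicating-portfolio and risk-neutral prices coincide; use p* = (1.13−0.79)/(1.34−0.79) = 0.6182 for the latter.
Terminal payoffs: V(2,0)=97.4562, V(2,1)=46.1852, V(2,2)=0.0000
  t=1,j=0: stock 93.2200 → up 124.9148 (V=46.1852), down 73.6438 (V=97.4562). Price 58.1959; hedge Δ=-1.0000, bond B=151.4159.
  t=1,j=1: stock 158.1200 → up 211.8808 (V=0.0000), down 124.9148 (V=46.1852). Price 15.6056; hedge Δ=-0.5311, bond B=99.5787.
  t=0,j=0: stock 118.0000 → up 158.1200 (V=15.6056), down 93.2200 (V=58.1959). Price 28.2012; hedge Δ=-0.6562, bond B=105.6381.
The time-0 hedge costs 28.2012, which is the no-arbitrage price.

(0,0): Delta=-0.6562 Bond=105.6381
(1,0): Delta=-1.0000 Bond=151.4159
(1,1): Delta=-0.5311 Bond=99.5787
V0=28.2012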